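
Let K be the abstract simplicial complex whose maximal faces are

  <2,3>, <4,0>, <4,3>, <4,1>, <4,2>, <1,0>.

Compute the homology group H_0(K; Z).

H_0 = Z.

We work with the vertex ordering 0 < 1 < 2 < 3 < 4. The simplices of K, each written with vertices in increasing order, are:

  0-simplices (5): [0], [1], [2], [3], [4]
  1-simplices (6): [0,1], [0,4], [1,4], [2,3], [2,4], [3,4]

so the chain groups are C_0 ≅ Z^5, C_1 ≅ Z^6.

Boundary ∂_1: C_1 → C_0 sends each edge [p,q] (with p < q) to q − p.
As a 5×6 matrix over Z this has rank 4, with invariant factors (1,1,1,1).

From H_k ≅ ker(∂_k) / im(∂_{k+1}) we obtain:

  H_0: rank C_0 − rank ∂_1 = 5 − 4 = 1, and the invariant factors of ∂_1 are all 1, so H_0 = Z.

(K is a triangulation of a wedge of 2 circles.)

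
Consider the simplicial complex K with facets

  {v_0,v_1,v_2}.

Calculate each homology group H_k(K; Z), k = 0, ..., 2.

H_0 ≅ Z,  H_1 = 0,  H_2 = 0.

K has 3 vertices, 3 edges, 1 triangle.
rank ∂_0 = 0, rank ∂_1 = 2 ⇒ b_0 = 3 − 0 − 2 = 1; all invariant factors of ∂_1 are 1 so no torsion. So H_0 ≅ Z.
rank ∂_1 = 2, rank ∂_2 = 1 ⇒ b_1 = 3 − 2 − 1 = 0; all invariant factors of ∂_2 are 1 so no torsion. So H_1 ≅ 0.
rank ∂_2 = 1, rank ∂_3 = 0 ⇒ b_2 = 1 − 1 − 0 = 0. So H_2 ≅ 0.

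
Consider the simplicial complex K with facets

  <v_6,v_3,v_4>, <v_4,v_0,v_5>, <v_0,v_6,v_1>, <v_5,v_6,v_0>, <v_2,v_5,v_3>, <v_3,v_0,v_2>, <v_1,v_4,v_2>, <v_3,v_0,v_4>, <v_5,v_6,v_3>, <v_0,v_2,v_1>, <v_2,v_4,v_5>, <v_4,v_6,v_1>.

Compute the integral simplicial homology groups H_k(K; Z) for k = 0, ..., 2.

H_0 = Z,  H_1 = Z_2,  H_2 = 0.

We work with the vertex ordering v_0 < v_1 < v_2 < v_3 < v_4 < v_5 < v_6. The simplices of K, each written with vertices in increasing order, are:

  0-simplices (7): [v_0], [v_1], [v_2], [v_3], [v_4], [v_5], [v_6]
  1-simplices (18): (18 of them)
  2-simplices (12): (12 of them)

giving chain groups C_0 ≅ Z^7, C_1 ≅ Z^18, C_2 ≅ Z^12.

Boundary ∂_1: C_1 → C_0 is given by ∂[p,q] = [q] − [p].
The resulting 7×18 matrix has rank 6, and its Smith normal form has invariant factors (1,1,1,1,1,1).

∂_2: C_2 → C_1 acts by ∂[p,q,r] = [q,r] − [p,r] + [p,q]. For instance
  ∂[v_0,v_5,v_6] = [v_5,v_6] − [v_0,v_6] + [v_0,v_5],
  ∂[v_2,v_3,v_5] = [v_3,v_5] − [v_2,v_5] + [v_2,v_3].
The resulting 18×12 matrix has rank 12, and its Smith normal form has invariant factors (1,1,1,1,1,1,1,1,1,1,1,2).

From H_k ≅ ker(∂_k) / im(∂_{k+1}) we obtain:

  H_0: rank C_0 − rank ∂_1 = 7 − 6 = 1, and the invariant factors of ∂_1 are all 1, so H_0 = Z.
  H_1: rank ker ∂_1 − rank ∂_2 = (18 − 6) − 12 = 0, and ∂_2 has invariant factor 2 > 1, so H_1 = Z_2.
  H_2: rank ker ∂_2 − rank ∂_3 = (12 − 12) − 0 = 0, and there is no ∂_3, so H_2 = 0.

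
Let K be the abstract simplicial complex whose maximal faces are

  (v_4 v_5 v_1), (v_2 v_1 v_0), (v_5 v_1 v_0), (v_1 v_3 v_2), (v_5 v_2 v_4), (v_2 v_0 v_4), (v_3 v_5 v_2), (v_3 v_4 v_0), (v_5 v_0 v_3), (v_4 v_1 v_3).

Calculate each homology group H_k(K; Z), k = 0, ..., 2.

Take the total order v_0 < v_1 < v_2 < v_3 < v_4 < v_5 on the vertex set. Then K (dimension 2) consists of the simplices:

  0-simplices (6): [v_0], [v_1], [v_2], [v_3], [v_4], [v_5]
  1-simplices (15): (15 of them)
  2-simplices (10): [v_0,v_1,v_2], [v_0,v_1,v_5], [v_0,v_2,v_4], [v_0,v_3,v_4], [v_0,v_3,v_5], [v_1,v_2,v_3], [v_1,v_3,v_4], [v_1,v_4,v_5], [v_2,v_3,v_5], [v_2,v_4,v_5]

Hence C_0 ≅ Z^6, C_1 ≅ Z^15, C_2 ≅ Z^10.

The boundary map ∂_1: C_1 → C_0 maps an edge to its endpoints' difference, ∂[p,q] = q − p. For instance
  ∂[v_0,v_3] = [v_3] − [v_0].
The resulting 6×15 matrix has rank 5, and its Smith normal form has invariant factors (1,1,1,1,1).

The boundary map ∂_2: C_2 → C_1 maps a triangle to the signed sum of its edges. For instance
  ∂[v_0,v_1,v_2] = [v_1,v_2] − [v_0,v_2] + [v_0,v_1],
  ∂[v_0,v_3,v_4] = [v_3,v_4] − [v_0,v_4] + [v_0,v_3].
The 15×10 boundary matrix has rank 10 and Smith normal form diag(1,1,1,1,1,1,1,1,1,2).

Reading off H_k = ker ∂_k / im ∂_{k+1}:

  H_0: rank C_0 − rank ∂_1 = 6 − 5 = 1, and the invariant factors of ∂_1 are all 1, so H_0 ≅ Z.
  H_1: rank ker ∂_1 − rank ∂_2 = (15 − 5) − 10 = 0, and ∂_2 has invariant factor 2 > 1, so H_1 ≅ Z/2.
  H_2: rank ker ∂_2 − rank ∂_3 = (10 − 10) − 0 = 0, and there is no ∂_3, so H_2 ≅ 0.

H_0 = Z,  H_1 = Z/2,  H_2 = 0.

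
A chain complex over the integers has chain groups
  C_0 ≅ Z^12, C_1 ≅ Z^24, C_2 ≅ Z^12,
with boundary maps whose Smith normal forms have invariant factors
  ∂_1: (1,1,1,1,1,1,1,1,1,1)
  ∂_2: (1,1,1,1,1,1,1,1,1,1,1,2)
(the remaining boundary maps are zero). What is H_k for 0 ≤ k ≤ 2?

H_0 ≅ Z^2,  H_1 ≅ Z^2 ⊕ Z/2,  H_2 = 0.

H_0: b_0 = 12 − 0 − 10 = 2; torsion from ∂_1 factors > 1: none. So H_0 ≅ Z^2.
H_1: b_1 = 24 − 10 − 12 = 2; torsion from ∂_2 factors > 1: [2]. So H_1 ≅ Z^2 ⊕ Z/2.
H_2: b_2 = 12 − 12 − 0 = 0; torsion from ∂_3 factors > 1: none. So H_2 ≅ 0.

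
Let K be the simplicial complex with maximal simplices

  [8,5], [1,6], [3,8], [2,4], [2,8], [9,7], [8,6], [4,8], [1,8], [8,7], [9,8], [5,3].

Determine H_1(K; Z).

H_1 = Z^4.

Take the total order 1 < 2 < 3 < 4 < 5 < 6 < 7 < 8 < 9 on the vertex set. Then K (dimension 1) consists of the simplices:

  0-simplices (9): [1], [2], [3], [4], [5], [6], [7], [8], [9]
  1-simplices (12): [1,6], [1,8], [2,4], [2,8], [3,5], [3,8], [4,8], [5,8], [6,8], [7,8], [7,9], [8,9]

Hence C_0 ≅ Z^9, C_1 ≅ Z^12.

Boundary ∂_1: C_1 → C_0 sends each edge [p,q] (with p < q) to q − p. For instance
  ∂[1,6] = [6] − [1].
This gives a 9×12 integer matrix of rank 8; reducing to Smith normal form yields diagonal entries (1,1,1,1,1,1,1,1).

Computing H_k = (kernel of ∂_k) / (image of ∂_{k+1}):

  H_1: rank ker ∂_1 − rank ∂_2 = (12 − 8) − 0 = 4, and there is no ∂_2, so H_1 ≅ Z^4.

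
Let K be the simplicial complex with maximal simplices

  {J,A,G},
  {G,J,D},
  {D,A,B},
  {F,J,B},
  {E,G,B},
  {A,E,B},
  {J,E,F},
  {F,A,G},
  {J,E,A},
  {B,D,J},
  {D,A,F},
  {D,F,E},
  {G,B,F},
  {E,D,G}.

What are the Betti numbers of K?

Take the total order A < B < D < E < F < G < J on the vertex set. Then K (dimension 2) consists of the simplices:

  0-simplices (7): A, B, D, E, F, G, J
  1-simplices (21): AB, AD, AE, AF, AG, AJ, BD, BE, BF, BG, BJ, DE, DF, DG, DJ, EF, EG, EJ, FG, FJ, GJ
  2-simplices (14): ABD, ABE, ADF, AEJ, AFG, AGJ, BDJ, BEG, BFG, BFJ, DEF, DEG, DGJ, EFJ

giving chain groups C_0 ≅ Z^7, C_1 ≅ Z^21, C_2 ≅ Z^14.

Boundary ∂_1: C_1 → C_0 maps an edge to its endpoints' difference, ∂[p,q] = q − p. For instance
  ∂EF = F − E.
This gives a 7×21 integer matrix of rank 6; reducing to Smith normal form yields diagonal entries (1,1,1,1,1,1).

The boundary map ∂_2: C_2 → C_1 sends each 2-simplex [p,q,r] to [q,r] − [p,r] + [p,q]. For instance
  ∂AEJ = EJ − AJ + AE,
  ∂ABD = BD − AD + AB.
As a 21×14 matrix over Z this has rank 13, with invariant factors (1,1,1,1,1,1,1,1,1,1,1,1,1).

Reading off H_k = ker ∂_k / im ∂_{k+1}:

  H_0: rank C_0 − rank ∂_1 = 7 − 6 = 1, and the invariant factors of ∂_1 are all 1, so H_0 = Z.
  H_1: rank ker ∂_1 − rank ∂_2 = (21 − 6) − 13 = 2, and the invariant factors of ∂_2 are all 1, so H_1 = Z^2.
  H_2: rank ker ∂_2 − rank ∂_3 = (14 − 13) − 0 = 1, and there is no ∂_3, so H_2 = Z.

Hence the Betti numbers are b_0 = 1, b_1 = 2, b_2 = 1.

b_0 = 1, b_1 = 2, b_2 = 1.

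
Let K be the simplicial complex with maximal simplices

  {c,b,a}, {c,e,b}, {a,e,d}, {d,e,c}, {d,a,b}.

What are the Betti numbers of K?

b_0 = 1, b_1 = 1, b_2 = 0.

Order the vertices as a < b < c < d < e. Listing each simplex with vertices in this order, K has dimension 2 with simplices:

  0-simplices (5): a, b, c, d, e
  1-simplices (10): ab, ac, ad, ae, bc, bd, be, cd, ce, de
  2-simplices (5): abc, abd, ade, bce, cde

so the chain groups are C_0 ≅ Z^5, C_1 ≅ Z^10, C_2 ≅ Z^5.

∂_1: C_1 → C_0 is given by ∂[p,q] = [q] − [p]. For instance
  ∂be = e − b.
As a 5×10 matrix over Z this has rank 4, with invariant factors (1,1,1,1).

The boundary map ∂_2: C_2 → C_1 sends each 2-simplex [p,q,r] to [q,r] − [p,r] + [p,q]. For instance
  ∂bce = ce − be + bc,
  ∂abc = bc − ac + ab.
This gives a 10×5 integer matrix of rank 5; reducing to Smith normal form yields diagonal entries (1,1,1,1,1).

From H_k ≅ ker(∂_k) / im(∂_{k+1}) we obtain:

  H_0: rank C_0 − rank ∂_1 = 5 − 4 = 1, and the invariant factors of ∂_1 are all 1, so H_0 = Z.
  H_1: rank ker ∂_1 − rank ∂_2 = (10 − 4) − 5 = 1, and the invariant factors of ∂_2 are all 1, so H_1 = Z.
  H_2: rank ker ∂_2 − rank ∂_3 = (5 − 5) − 0 = 0, and there is no ∂_3, so H_2 = 0.

Hence the Betti numbers are b_0 = 1, b_1 = 1, b_2 = 0.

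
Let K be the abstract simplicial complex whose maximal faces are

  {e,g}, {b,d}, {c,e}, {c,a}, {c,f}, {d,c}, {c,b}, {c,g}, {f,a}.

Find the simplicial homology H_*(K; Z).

H_0 = Z,  H_1 = Z^3.

We work with the vertex ordering a < b < c < d < e < f < g. The simplices of K, each written with vertices in increasing order, are:

  0-simplices (7): a, b, c, d, e, f, g
  1-simplices (9): ac, af, bc, bd, cd, ce, cf, cg, eg

giving chain groups C_0 ≅ Z^7, C_1 ≅ Z^9.

∂_1: C_1 → C_0 sends each edge [p,q] (with p < q) to q − p.
The resulting 7×9 matrix has rank 6, and its Smith normal form has invariant factors (1,1,1,1,1,1).

Reading off H_k = ker ∂_k / im ∂_{k+1}:

  H_0: rank C_0 − rank ∂_1 = 7 − 6 = 1, and the invariant factors of ∂_1 are all 1, so H_0 = Z.
  H_1: rank ker ∂_1 − rank ∂_2 = (9 − 6) − 0 = 3, and there is no ∂_2, so H_1 = Z^3.

(K is a triangulation of a wedge of 3 circles.)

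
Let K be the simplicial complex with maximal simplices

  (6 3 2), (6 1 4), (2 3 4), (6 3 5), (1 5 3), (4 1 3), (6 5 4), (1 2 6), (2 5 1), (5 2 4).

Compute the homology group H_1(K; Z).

H_1 = Z/2.

Order the vertices as 1 < 2 < 3 < 4 < 5 < 6. Listing each simplex with vertices in this order, K has dimension 2 with simplices:

  0-simplices (6): [1], [2], [3], [4], [5], [6]
  1-simplices (15): [1,2], [1,3], [1,4], [1,5], [1,6], [2,3], [2,4], [2,5], [2,6], [3,4], [3,5], [3,6], [4,5], [4,6], [5,6]
  2-simplices (10): [1,2,5], [1,2,6], [1,3,4], [1,3,5], [1,4,6], [2,3,4], [2,3,6], [2,4,5], [3,5,6], [4,5,6]

giving chain groups C_0 ≅ Z^6, C_1 ≅ Z^15, C_2 ≅ Z^10.

∂_1: C_1 → C_0 sends each edge [p,q] (with p < q) to q − p. For instance
  ∂[2,3] = [3] − [2].
The 6×15 boundary matrix has rank 5 and Smith normal form diag(1,1,1,1,1).

Boundary ∂_2: C_2 → C_1 acts by ∂[p,q,r] = [q,r] − [p,r] + [p,q]. For instance
  ∂[1,3,5] = [3,5] − [1,5] + [1,3],
  ∂[1,4,6] = [4,6] − [1,6] + [1,4].
This gives a 15×10 integer matrix of rank 10; reducing to Smith normal form yields diagonal entries (1,1,1,1,1,1,1,1,1,2).

Now H_k = ker ∂_k / im ∂_{k+1}, so:

  H_1: rank ker ∂_1 − rank ∂_2 = (15 − 5) − 10 = 0, and ∂_2 has invariant factor 2 > 1, so H_1 ≅ Z/2.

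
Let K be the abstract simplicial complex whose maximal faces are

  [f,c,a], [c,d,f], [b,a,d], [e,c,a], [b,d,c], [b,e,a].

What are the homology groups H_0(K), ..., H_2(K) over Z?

H_0 = Z,  H_1 = Z,  H_2 = 0.

K has 6 vertices, 12 edges, 6 triangles.
rank ∂_0 = 0, rank ∂_1 = 5 ⇒ b_0 = 6 − 0 − 5 = 1; all invariant factors of ∂_1 are 1 so no torsion. So H_0 ≅ Z.
rank ∂_1 = 5, rank ∂_2 = 6 ⇒ b_1 = 12 − 5 − 6 = 1; all invariant factors of ∂_2 are 1 so no torsion. So H_1 ≅ Z.
rank ∂_2 = 6, rank ∂_3 = 0 ⇒ b_2 = 6 − 6 − 0 = 0. So H_2 ≅ 0.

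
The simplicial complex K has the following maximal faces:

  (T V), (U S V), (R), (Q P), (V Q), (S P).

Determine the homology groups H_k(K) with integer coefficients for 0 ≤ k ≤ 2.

H_0 = Z^2,  H_1 = Z,  H_2 = 0.

Order the vertices as P < Q < R < S < T < U < V. Listing each simplex with vertices in this order, K has dimension 2 with simplices:

  0-simplices (7): P, Q, R, S, T, U, V
  1-simplices (7): PQ, PS, QV, SU, SV, TV, UV
  2-simplices (1): SUV

so the chain groups are C_0 ≅ Z^7, C_1 ≅ Z^7, C_2 ≅ Z^1.

Boundary ∂_1: C_1 → C_0 is given by ∂[p,q] = [q] − [p]. For instance
  ∂UV = V − U.
This gives a 7×7 integer matrix of rank 5; reducing to Smith normal form yields diagonal entries (1,1,1,1,1).

Boundary ∂_2: C_2 → C_1 sends each 2-simplex [p,q,r] to [q,r] − [p,r] + [p,q]. For instance
  ∂SUV = UV − SV + SU.
This gives a 7×1 integer matrix of rank 1; reducing to Smith normal form yields diagonal entries (1).

Now H_k = ker ∂_k / im ∂_{k+1}, so:

  H_0: rank C_0 − rank ∂_1 = 7 − 5 = 2, and the invariant factors of ∂_1 are all 1, so H_0 ≅ Z^2.
  H_1: rank ker ∂_1 − rank ∂_2 = (7 − 5) − 1 = 1, and the invariant factors of ∂_2 are all 1, so H_1 ≅ Z.
  H_2: rank ker ∂_2 − rank ∂_3 = (1 − 1) − 0 = 0, and there is no ∂_3, so H_2 ≅ 0.

As a check, the Euler characteristic is 7 − 7 + 1 = 1, which agrees with 2 − 1 + 0 = 1.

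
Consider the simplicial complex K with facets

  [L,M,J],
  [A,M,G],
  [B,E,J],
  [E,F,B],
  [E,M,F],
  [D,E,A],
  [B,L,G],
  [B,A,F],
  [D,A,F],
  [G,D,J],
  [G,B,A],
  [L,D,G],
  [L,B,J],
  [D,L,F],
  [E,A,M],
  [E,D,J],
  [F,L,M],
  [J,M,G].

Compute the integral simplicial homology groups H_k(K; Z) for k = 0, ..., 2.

H_0 ≅ Z,  H_1 ≅ Z ⊕ Z/2Z,  H_2 = 0.

K has 9 vertices, 27 edges, 18 triangles.
rank ∂_0 = 0, rank ∂_1 = 8 ⇒ b_0 = 9 − 0 − 8 = 1; all invariant factors of ∂_1 are 1 so no torsion. So H_0 ≅ Z.
rank ∂_1 = 8, rank ∂_2 = 18 ⇒ b_1 = 27 − 8 − 18 = 1; ∂_2 has invariant factor(s) [2] giving torsion. So H_1 ≅ Z ⊕ Z/2Z.
rank ∂_2 = 18, rank ∂_3 = 0 ⇒ b_2 = 18 − 18 − 0 = 0. So H_2 ≅ 0.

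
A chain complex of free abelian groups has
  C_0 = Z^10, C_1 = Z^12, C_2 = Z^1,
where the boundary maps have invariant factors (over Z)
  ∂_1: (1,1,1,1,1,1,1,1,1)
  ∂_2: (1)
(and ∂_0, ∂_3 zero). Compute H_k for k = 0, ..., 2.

H_0: b_0 = 10 − 0 − 9 = 1; torsion from ∂_1 factors > 1: none. So H_0 = Z.
H_1: b_1 = 12 − 9 − 1 = 2; torsion from ∂_2 factors > 1: none. So H_1 = Z^2.
H_2: b_2 = 1 − 1 − 0 = 0; torsion from ∂_3 factors > 1: none. So H_2 = 0.

H_0 = Z,  H_1 = Z^2,  H_2 = 0.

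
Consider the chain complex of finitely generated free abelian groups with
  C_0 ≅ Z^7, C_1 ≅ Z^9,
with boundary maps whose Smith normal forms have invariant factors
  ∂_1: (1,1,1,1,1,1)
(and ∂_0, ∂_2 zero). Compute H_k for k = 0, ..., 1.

H_0: b_0 = 7 − 0 − 6 = 1; torsion from ∂_1 factors > 1: none. So H_0 ≅ Z.
H_1: b_1 = 9 − 6 − 0 = 3; torsion from ∂_2 factors > 1: none. So H_1 ≅ Z^3.

H_0 ≅ Z,  H_1 ≅ Z^3.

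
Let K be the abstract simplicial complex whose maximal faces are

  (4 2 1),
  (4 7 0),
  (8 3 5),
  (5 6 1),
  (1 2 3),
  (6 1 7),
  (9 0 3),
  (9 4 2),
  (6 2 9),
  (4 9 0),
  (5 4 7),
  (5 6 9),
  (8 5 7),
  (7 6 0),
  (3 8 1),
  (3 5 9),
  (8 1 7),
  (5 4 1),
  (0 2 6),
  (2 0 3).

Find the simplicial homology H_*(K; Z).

H_0 = Z,  H_1 = Z ⊕ Z/2,  H_2 = 0.

K has 10 vertices, 30 edges, 20 triangles.
rank ∂_0 = 0, rank ∂_1 = 9 ⇒ b_0 = 10 − 0 − 9 = 1; all invariant factors of ∂_1 are 1 so no torsion. So H_0 ≅ Z.
rank ∂_1 = 9, rank ∂_2 = 20 ⇒ b_1 = 30 − 9 − 20 = 1; ∂_2 has invariant factor(s) [2] giving torsion. So H_1 ≅ Z ⊕ Z/2.
rank ∂_2 = 20, rank ∂_3 = 0 ⇒ b_2 = 20 − 20 − 0 = 0. So H_2 ≅ 0.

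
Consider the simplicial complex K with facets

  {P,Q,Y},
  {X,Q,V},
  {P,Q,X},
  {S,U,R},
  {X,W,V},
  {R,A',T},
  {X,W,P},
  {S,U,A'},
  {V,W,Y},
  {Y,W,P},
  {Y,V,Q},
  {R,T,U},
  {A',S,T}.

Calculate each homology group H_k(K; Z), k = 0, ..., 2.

H_0 ≅ Z^2,  H_1 ≅ Z,  H_2 ≅ Z.

Fix the vertex order P < Q < R < S < T < U < V < W < X < Y < A' and write every simplex with vertices in increasing order. Then dim K = 2 and the simplices of K are:

  0-simplices (11): [P], [Q], [R], [S], [T], [U], [V], [W], [X], [Y], [A']
  1-simplices (22): [P,Q], [P,W], [P,X], [P,Y], [Q,V], [Q,X], [Q,Y], [R,S], [R,T], [R,U], [R,A'], [S,T], [S,U], [S,A'], [T,U], [T,A'], [U,A'], [V,W], [V,X], [V,Y], [W,X], [W,Y]
  2-simplices (13): [P,Q,X], [P,Q,Y], [P,W,X], [P,W,Y], [Q,V,X], [Q,V,Y], [R,S,U], [R,T,U], [R,T,A'], [S,T,A'], [S,U,A'], [V,W,X], [V,W,Y]

giving chain groups C_0 ≅ Z^11, C_1 ≅ Z^22, C_2 ≅ Z^13.

∂_1: C_1 → C_0 maps an edge to its endpoints' difference, ∂[p,q] = q − p.
As a 11×22 matrix over Z this has rank 9, with invariant factors (1,1,1,1,1,1,1,1,1).

The boundary map ∂_2: C_2 → C_1 acts by ∂[p,q,r] = [q,r] − [p,r] + [p,q]. For instance
  ∂[V,W,X] = [W,X] − [V,X] + [V,W],
  ∂[P,Q,Y] = [Q,Y] − [P,Y] + [P,Q].
As a 22×13 matrix over Z this has rank 12, with invariant factors (1,1,1,1,1,1,1,1,1,1,1,1).

Computing H_k = (kernel of ∂_k) / (image of ∂_{k+1}):

  H_0: rank C_0 − rank ∂_1 = 11 − 9 = 2, and the invariant factors of ∂_1 are all 1, so H_0 = Z^2.
  H_1: rank ker ∂_1 − rank ∂_2 = (22 − 9) − 12 = 1, and the invariant factors of ∂_2 are all 1, so H_1 = Z.
  H_2: rank ker ∂_2 − rank ∂_3 = (13 − 12) − 0 = 1, and there is no ∂_3, so H_2 = Z.

As a check, the Euler characteristic is 11 − 22 + 13 = 2, which agrees with 2 − 1 + 1 = 2.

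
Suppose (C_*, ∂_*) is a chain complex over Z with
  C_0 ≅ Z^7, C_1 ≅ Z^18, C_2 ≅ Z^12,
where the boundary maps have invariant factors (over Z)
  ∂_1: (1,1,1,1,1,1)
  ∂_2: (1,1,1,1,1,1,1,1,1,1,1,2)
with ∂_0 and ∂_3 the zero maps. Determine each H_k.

H_0 = Z,  H_1 = Z/2Z,  H_2 = 0.

H_0: b_0 = 7 − 0 − 6 = 1; torsion from ∂_1 factors > 1: none. So H_0 = Z.
H_1: b_1 = 18 − 6 − 12 = 0; torsion from ∂_2 factors > 1: [2]. So H_1 = Z/2Z.
H_2: b_2 = 12 − 12 − 0 = 0; torsion from ∂_3 factors > 1: none. So H_2 = 0.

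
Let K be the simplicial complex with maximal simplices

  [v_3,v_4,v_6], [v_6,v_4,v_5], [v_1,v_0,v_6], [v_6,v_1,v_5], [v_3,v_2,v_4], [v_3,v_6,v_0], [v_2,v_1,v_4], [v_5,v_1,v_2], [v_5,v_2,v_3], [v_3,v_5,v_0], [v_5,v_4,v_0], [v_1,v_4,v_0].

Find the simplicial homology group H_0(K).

Take the total order v_0 < v_1 < v_2 < v_3 < v_4 < v_5 < v_6 on the vertex set. Then K (dimension 2) consists of the simplices:

  0-simplices (7): [v_0], [v_1], [v_2], [v_3], [v_4], [v_5], [v_6]
  1-simplices (18): (18 of them)
  2-simplices (12): (12 of them)

Hence C_0 ≅ Z^7, C_1 ≅ Z^18, C_2 ≅ Z^12.

Boundary ∂_1: C_1 → C_0 sends each edge [p,q] (with p < q) to q − p. For instance
  ∂[v_1,v_2] = [v_2] − [v_1].
The 7×18 boundary matrix has rank 6 and Smith normal form diag(1,1,1,1,1,1).

Boundary ∂_2: C_2 → C_1 sends each 2-simplex [p,q,r] to [q,r] − [p,r] + [p,q]. For instance
  ∂[v_2,v_3,v_5] = [v_3,v_5] − [v_2,v_5] + [v_2,v_3],
  ∂[v_3,v_4,v_6] = [v_4,v_6] − [v_3,v_6] + [v_3,v_4].
The 18×12 boundary matrix has rank 12 and Smith normal form diag(1,1,1,1,1,1,1,1,1,1,1,2).

Now H_k = ker ∂_k / im ∂_{k+1}, so:

  H_0: rank C_0 − rank ∂_1 = 7 − 6 = 1, and the invariant factors of ∂_1 are all 1, so H_0 = Z.

H_0 ≅ Z.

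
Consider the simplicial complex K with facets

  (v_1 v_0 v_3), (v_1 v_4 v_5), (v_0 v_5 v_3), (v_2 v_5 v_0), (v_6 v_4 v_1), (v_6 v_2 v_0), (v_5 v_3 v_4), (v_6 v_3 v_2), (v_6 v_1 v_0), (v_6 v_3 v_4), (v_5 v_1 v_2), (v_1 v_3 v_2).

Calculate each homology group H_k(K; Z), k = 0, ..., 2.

H_0 ≅ Z,  H_1 ≅ Z/2Z,  H_2 = 0.

Order the vertices as v_0 < v_1 < v_2 < v_3 < v_4 < v_5 < v_6. Listing each simplex with vertices in this order, K has dimension 2 with simplices:

  0-simplices (7): [v_0], [v_1], [v_2], [v_3], [v_4], [v_5], [v_6]
  1-simplices (18): (18 of them)
  2-simplices (12): (12 of them)

giving chain groups C_0 ≅ Z^7, C_1 ≅ Z^18, C_2 ≅ Z^12.

Boundary ∂_1: C_1 → C_0 sends each edge [p,q] (with p < q) to q − p.
The resulting 7×18 matrix has rank 6, and its Smith normal form has invariant factors (1,1,1,1,1,1).

The boundary map ∂_2: C_2 → C_1 maps a triangle to the signed sum of its edges. For instance
  ∂[v_1,v_4,v_5] = [v_4,v_5] − [v_1,v_5] + [v_1,v_4],
  ∂[v_0,v_1,v_3] = [v_1,v_3] − [v_0,v_3] + [v_0,v_1].
The 18×12 boundary matrix has rank 12 and Smith normal form diag(1,1,1,1,1,1,1,1,1,1,1,2).

Reading off H_k = ker ∂_k / im ∂_{k+1}:

  H_0: rank C_0 − rank ∂_1 = 7 − 6 = 1, and the invariant factors of ∂_1 are all 1, so H_0 = Z.
  H_1: rank ker ∂_1 − rank ∂_2 = (18 − 6) − 12 = 0, and ∂_2 has invariant factor 2 > 1, so H_1 = Z/2Z.
  H_2: rank ker ∂_2 − rank ∂_3 = (12 − 12) − 0 = 0, and there is no ∂_3, so H_2 = 0.

As a check, the Euler characteristic is 7 − 18 + 12 = 1, which agrees with 1 − 0 + 0 = 1.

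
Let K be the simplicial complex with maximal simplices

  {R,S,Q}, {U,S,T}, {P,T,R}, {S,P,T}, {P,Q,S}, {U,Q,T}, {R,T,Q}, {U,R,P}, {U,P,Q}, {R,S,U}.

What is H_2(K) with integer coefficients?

H_2 ≅ 0.

Order the vertices as P < Q < R < S < T < U. Listing each simplex with vertices in this order, K has dimension 2 with simplices:

  0-simplices (6): P, Q, R, S, T, U
  1-simplices (15): PQ, PR, PS, PT, PU, QR, QS, QT, QU, RS, RT, RU, ST, SU, TU
  2-simplices (10): PQS, PQU, PRT, PRU, PST, QRS, QRT, QTU, RSU, STU

so the chain groups are C_0 ≅ Z^6, C_1 ≅ Z^15, C_2 ≅ Z^10.

The boundary map ∂_1: C_1 → C_0 sends each edge [p,q] (with p < q) to q − p. For instance
  ∂QT = T − Q.
The resulting 6×15 matrix has rank 5, and its Smith normal form has invariant factors (1,1,1,1,1).

The boundary map ∂_2: C_2 → C_1 maps a triangle to the signed sum of its edges. For instance
  ∂PRU = RU − PU + PR,
  ∂PST = ST − PT + PS.
The 15×10 boundary matrix has rank 10 and Smith normal form diag(1,1,1,1,1,1,1,1,1,2).

Computing H_k = (kernel of ∂_k) / (image of ∂_{k+1}):

  H_2: rank ker ∂_2 − rank ∂_3 = (10 − 10) − 0 = 0, and there is no ∂_3, so H_2 = 0.

(K is a triangulation of the real projective plane RP^2.)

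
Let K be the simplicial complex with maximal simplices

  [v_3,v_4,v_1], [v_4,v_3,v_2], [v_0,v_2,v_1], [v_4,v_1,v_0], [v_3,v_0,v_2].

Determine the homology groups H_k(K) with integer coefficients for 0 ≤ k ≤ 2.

Take the total order v_0 < v_1 < v_2 < v_3 < v_4 on the vertex set. Then K (dimension 2) consists of the simplices:

  0-simplices (5): [v_0], [v_1], [v_2], [v_3], [v_4]
  1-simplices (10): [v_0,v_1], [v_0,v_2], [v_0,v_3], [v_0,v_4], [v_1,v_2], [v_1,v_3], [v_1,v_4], [v_2,v_3], [v_2,v_4], [v_3,v_4]
  2-simplices (5): [v_0,v_1,v_2], [v_0,v_1,v_4], [v_0,v_2,v_3], [v_1,v_3,v_4], [v_2,v_3,v_4]

so the chain groups are C_0 ≅ Z^5, C_1 ≅ Z^10, C_2 ≅ Z^5.

The boundary map ∂_1: C_1 → C_0 maps an edge to its endpoints' difference, ∂[p,q] = q − p.
The resulting 5×10 matrix has rank 4, and its Smith normal form has invariant factors (1,1,1,1).

Boundary ∂_2: C_2 → C_1 acts by ∂[p,q,r] = [q,r] − [p,r] + [p,q]. For instance
  ∂[v_1,v_3,v_4] = [v_3,v_4] − [v_1,v_4] + [v_1,v_3],
  ∂[v_0,v_1,v_2] = [v_1,v_2] − [v_0,v_2] + [v_0,v_1].
The resulting 10×5 matrix has rank 5, and its Smith normal form has invariant factors (1,1,1,1,1).

Now H_k = ker ∂_k / im ∂_{k+1}, so:

  H_0: rank C_0 − rank ∂_1 = 5 − 4 = 1, and the invariant factors of ∂_1 are all 1, so H_0 = Z.
  H_1: rank ker ∂_1 − rank ∂_2 = (10 − 4) − 5 = 1, and the invariant factors of ∂_2 are all 1, so H_1 = Z.
  H_2: rank ker ∂_2 − rank ∂_3 = (5 − 5) − 0 = 0, and there is no ∂_3, so H_2 = 0.

H_0 = Z,  H_1 = Z,  H_2 = 0.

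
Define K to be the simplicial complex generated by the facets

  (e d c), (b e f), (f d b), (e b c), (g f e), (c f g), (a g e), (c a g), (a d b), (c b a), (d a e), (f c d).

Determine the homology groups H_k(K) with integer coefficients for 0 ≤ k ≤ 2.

Take the total order a < b < c < d < e < f < g on the vertex set. Then K (dimension 2) consists of the simplices:

  0-simplices (7): a, b, c, d, e, f, g
  1-simplices (18): ab, ac, ad, ae, ag, bc, bd, be, bf, cd, ce, cf, cg, de, df, ef, eg, fg
  2-simplices (12): abc, abd, acg, ade, aeg, bce, bdf, bef, cde, cdf, cfg, efg

giving chain groups C_0 ≅ Z^7, C_1 ≅ Z^18, C_2 ≅ Z^12.

∂_1: C_1 → C_0 sends each edge [p,q] (with p < q) to q − p. For instance
  ∂eg = g − e.
As a 7×18 matrix over Z this has rank 6, with invariant factors (1,1,1,1,1,1).

∂_2: C_2 → C_1 sends each 2-simplex [p,q,r] to [q,r] − [p,r] + [p,q]. For instance
  ∂aeg = eg − ag + ae,
  ∂efg = fg − eg + ef.
This gives a 18×12 integer matrix of rank 12; reducing to Smith normal form yields diagonal entries (1,1,1,1,1,1,1,1,1,1,1,2).

From H_k ≅ ker(∂_k) / im(∂_{k+1}) we obtain:

  H_0: rank C_0 − rank ∂_1 = 7 − 6 = 1, and the invariant factors of ∂_1 are all 1, so H_0 ≅ Z.
  H_1: rank ker ∂_1 − rank ∂_2 = (18 − 6) − 12 = 0, and ∂_2 has invariant factor 2 > 1, so H_1 ≅ Z_2.
  H_2: rank ker ∂_2 − rank ∂_3 = (12 − 12) − 0 = 0, and there is no ∂_3, so H_2 ≅ 0.

H_0 = Z,  H_1 = Z_2,  H_2 = 0.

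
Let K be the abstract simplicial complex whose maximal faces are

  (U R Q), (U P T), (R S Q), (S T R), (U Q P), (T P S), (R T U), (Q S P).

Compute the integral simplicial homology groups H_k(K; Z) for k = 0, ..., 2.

K has 6 vertices, 12 edges, 8 triangles.
rank ∂_0 = 0, rank ∂_1 = 5 ⇒ b_0 = 6 − 0 − 5 = 1; all invariant factors of ∂_1 are 1 so no torsion. So H_0 = Z.
rank ∂_1 = 5, rank ∂_2 = 7 ⇒ b_1 = 12 − 5 − 7 = 0; all invariant factors of ∂_2 are 1 so no torsion. So H_1 = 0.
rank ∂_2 = 7, rank ∂_3 = 0 ⇒ b_2 = 8 − 7 − 0 = 1. So H_2 = Z.

H_0 ≅ Z,  H_1 = 0,  H_2 ≅ Z.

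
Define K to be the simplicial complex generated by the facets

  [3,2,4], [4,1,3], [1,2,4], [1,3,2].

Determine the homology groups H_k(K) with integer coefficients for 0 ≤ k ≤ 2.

H_0 ≅ Z,  H_1 = 0,  H_2 ≅ Z.

Take the total order 1 < 2 < 3 < 4 on the vertex set. Then K (dimension 2) consists of the simplices:

  0-simplices (4): [1], [2], [3], [4]
  1-simplices (6): [1,2], [1,3], [1,4], [2,3], [2,4], [3,4]
  2-simplices (4): [1,2,3], [1,2,4], [1,3,4], [2,3,4]

so the chain groups are C_0 ≅ Z^4, C_1 ≅ Z^6, C_2 ≅ Z^4.

∂_1: C_1 → C_0 sends each edge [p,q] (with p < q) to q − p.
This gives a 4×6 integer matrix of rank 3; reducing to Smith normal form yields diagonal entries (1,1,1).

Boundary ∂_2: C_2 → C_1 sends each 2-simplex [p,q,r] to [q,r] − [p,r] + [p,q]. For instance
  ∂[2,3,4] = [3,4] − [2,4] + [2,3],
  ∂[1,2,4] = [2,4] − [1,4] + [1,2].
The resulting 6×4 matrix has rank 3, and its Smith normal form has invariant factors (1,1,1).

Computing H_k = (kernel of ∂_k) / (image of ∂_{k+1}):

  H_0: rank C_0 − rank ∂_1 = 4 − 3 = 1, and the invariant factors of ∂_1 are all 1, so H_0 = Z.
  H_1: rank ker ∂_1 − rank ∂_2 = (6 − 3) − 3 = 0, and the invariant factors of ∂_2 are all 1, so H_1 = 0.
  H_2: rank ker ∂_2 − rank ∂_3 = (4 − 3) − 0 = 1, and there is no ∂_3, so H_2 = Z.

As a check, the Euler characteristic is 4 − 6 + 4 = 2, which agrees with 1 − 0 + 1 = 2.
(K is a triangulation of the 2-sphere S^2.)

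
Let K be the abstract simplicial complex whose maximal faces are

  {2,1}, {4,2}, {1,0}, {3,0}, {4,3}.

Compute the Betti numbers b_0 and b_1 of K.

b_0 = 1, b_1 = 1.

Take the total order 0 < 1 < 2 < 3 < 4 on the vertex set. Then K (dimension 1) consists of the simplices:

  0-simplices (5): [0], [1], [2], [3], [4]
  1-simplices (5): [0,1], [0,3], [1,2], [2,4], [3,4]

so the chain groups are C_0 ≅ Z^5, C_1 ≅ Z^5.

∂_1: C_1 → C_0 maps an edge to its endpoints' difference, ∂[p,q] = q − p.
The 5×5 boundary matrix has rank 4 and Smith normal form diag(1,1,1,1).

Reading off H_k = ker ∂_k / im ∂_{k+1}:

  H_0: rank C_0 − rank ∂_1 = 5 − 4 = 1, and the invariant factors of ∂_1 are all 1, so H_0 ≅ Z.
  H_1: rank ker ∂_1 − rank ∂_2 = (5 − 4) − 0 = 1, and there is no ∂_2, so H_1 ≅ Z.

Hence the Betti numbers are b_0 = 1, b_1 = 1.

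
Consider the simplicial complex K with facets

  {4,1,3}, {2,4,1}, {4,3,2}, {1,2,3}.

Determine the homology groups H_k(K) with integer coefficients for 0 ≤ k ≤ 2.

H_0 ≅ Z,  H_1 = 0,  H_2 ≅ Z.

Order the vertices as 1 < 2 < 3 < 4. Listing each simplex with vertices in this order, K has dimension 2 with simplices:

  0-simplices (4): [1], [2], [3], [4]
  1-simplices (6): [1,2], [1,3], [1,4], [2,3], [2,4], [3,4]
  2-simplices (4): [1,2,3], [1,2,4], [1,3,4], [2,3,4]

Hence C_0 ≅ Z^4, C_1 ≅ Z^6, C_2 ≅ Z^4.

Boundary ∂_1: C_1 → C_0 sends each edge [p,q] (with p < q) to q − p. For instance
  ∂[1,3] = [3] − [1].
The 4×6 boundary matrix has rank 3 and Smith normal form diag(1,1,1).

∂_2: C_2 → C_1 acts by ∂[p,q,r] = [q,r] − [p,r] + [p,q]. For instance
  ∂[1,2,4] = [2,4] − [1,4] + [1,2],
  ∂[1,2,3] = [2,3] − [1,3] + [1,2].
This gives a 6×4 integer matrix of rank 3; reducing to Smith normal form yields diagonal entries (1,1,1).

From H_k ≅ ker(∂_k) / im(∂_{k+1}) we obtain:

  H_0: rank C_0 − rank ∂_1 = 4 − 3 = 1, and the invariant factors of ∂_1 are all 1, so H_0 ≅ Z.
  H_1: rank ker ∂_1 − rank ∂_2 = (6 − 3) − 3 = 0, and the invariant factors of ∂_2 are all 1, so H_1 ≅ 0.
  H_2: rank ker ∂_2 − rank ∂_3 = (4 − 3) − 0 = 1, and there is no ∂_3, so H_2 ≅ Z.

As a check, the Euler characteristic is 4 − 6 + 4 = 2, which agrees with 1 − 0 + 1 = 2.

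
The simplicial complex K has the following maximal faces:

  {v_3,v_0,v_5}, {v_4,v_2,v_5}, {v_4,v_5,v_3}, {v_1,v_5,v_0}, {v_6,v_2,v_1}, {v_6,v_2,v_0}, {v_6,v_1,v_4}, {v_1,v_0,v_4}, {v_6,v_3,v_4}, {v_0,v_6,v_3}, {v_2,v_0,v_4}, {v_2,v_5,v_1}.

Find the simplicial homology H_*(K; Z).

H_0 = Z,  H_1 = Z/2,  H_2 = 0.

We work with the vertex ordering v_0 < v_1 < v_2 < v_3 < v_4 < v_5 < v_6. The simplices of K, each written with vertices in increasing order, are:

  0-simplices (7): [v_0], [v_1], [v_2], [v_3], [v_4], [v_5], [v_6]
  1-simplices (18): (18 of them)
  2-simplices (12): (12 of them)

giving chain groups C_0 ≅ Z^7, C_1 ≅ Z^18, C_2 ≅ Z^12.

The boundary map ∂_1: C_1 → C_0 maps an edge to its endpoints' difference, ∂[p,q] = q − p. For instance
  ∂[v_1,v_5] = [v_5] − [v_1].
The resulting 7×18 matrix has rank 6, and its Smith normal form has invariant factors (1,1,1,1,1,1).

Boundary ∂_2: C_2 → C_1 maps a triangle to the signed sum of its edges. For instance
  ∂[v_0,v_1,v_4] = [v_1,v_4] − [v_0,v_4] + [v_0,v_1],
  ∂[v_1,v_2,v_6] = [v_2,v_6] − [v_1,v_6] + [v_1,v_2].
This gives a 18×12 integer matrix of rank 12; reducing to Smith normal form yields diagonal entries (1,1,1,1,1,1,1,1,1,1,1,2).

Now H_k = ker ∂_k / im ∂_{k+1}, so:

  H_0: rank C_0 − rank ∂_1 = 7 − 6 = 1, and the invariant factors of ∂_1 are all 1, so H_0 = Z.
  H_1: rank ker ∂_1 − rank ∂_2 = (18 − 6) − 12 = 0, and ∂_2 has invariant factor 2 > 1, so H_1 = Z/2.
  H_2: rank ker ∂_2 − rank ∂_3 = (12 − 12) − 0 = 0, and there is no ∂_3, so H_2 = 0.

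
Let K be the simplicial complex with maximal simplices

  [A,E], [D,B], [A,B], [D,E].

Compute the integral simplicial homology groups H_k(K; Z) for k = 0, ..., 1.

Order the vertices as A < B < D < E. Listing each simplex with vertices in this order, K has dimension 1 with simplices:

  0-simplices (4): A, B, D, E
  1-simplices (4): AB, AE, BD, DE

giving chain groups C_0 ≅ Z^4, C_1 ≅ Z^4.

The boundary map ∂_1: C_1 → C_0 maps an edge to its endpoints' difference, ∂[p,q] = q − p. For instance
  ∂AB = B − A.
The 4×4 boundary matrix has rank 3 and Smith normal form diag(1,1,1).

Reading off H_k = ker ∂_k / im ∂_{k+1}:

  H_0: rank C_0 − rank ∂_1 = 4 − 3 = 1, and the invariant factors of ∂_1 are all 1, so H_0 = Z.
  H_1: rank ker ∂_1 − rank ∂_2 = (4 − 3) − 0 = 1, and there is no ∂_2, so H_1 = Z.

H_0 ≅ Z,  H_1 ≅ Z.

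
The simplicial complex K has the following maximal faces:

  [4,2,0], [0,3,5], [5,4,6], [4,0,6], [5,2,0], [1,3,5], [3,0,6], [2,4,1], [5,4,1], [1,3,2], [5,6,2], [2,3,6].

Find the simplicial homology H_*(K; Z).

Take the total order 0 < 1 < 2 < 3 < 4 < 5 < 6 on the vertex set. Then K (dimension 2) consists of the simplices:

  0-simplices (7): [0], [1], [2], [3], [4], [5], [6]
  1-simplices (18): [0,2], [0,3], [0,4], [0,5], [0,6], [1,2], [1,3], [1,4], [1,5], [2,3], [2,4], [2,5], [2,6], [3,5], [3,6], [4,5], [4,6], [5,6]
  2-simplices (12): [0,2,4], [0,2,5], [0,3,5], [0,3,6], [0,4,6], [1,2,3], [1,2,4], [1,3,5], [1,4,5], [2,3,6], [2,5,6], [4,5,6]

giving chain groups C_0 ≅ Z^7, C_1 ≅ Z^18, C_2 ≅ Z^12.

∂_1: C_1 → C_0 maps an edge to its endpoints' difference, ∂[p,q] = q − p. For instance
  ∂[3,5] = [5] − [3].
As a 7×18 matrix over Z this has rank 6, with invariant factors (1,1,1,1,1,1).

Boundary ∂_2: C_2 → C_1 sends each 2-simplex [p,q,r] to [q,r] − [p,r] + [p,q]. For instance
  ∂[1,3,5] = [3,5] − [1,5] + [1,3],
  ∂[1,4,5] = [4,5] − [1,5] + [1,4].
As a 18×12 matrix over Z this has rank 12, with invariant factors (1,1,1,1,1,1,1,1,1,1,1,2).

Reading off H_k = ker ∂_k / im ∂_{k+1}:

  H_0: rank C_0 − rank ∂_1 = 7 − 6 = 1, and the invariant factors of ∂_1 are all 1, so H_0 ≅ Z.
  H_1: rank ker ∂_1 − rank ∂_2 = (18 − 6) − 12 = 0, and ∂_2 has invariant factor 2 > 1, so H_1 ≅ Z_2.
  H_2: rank ker ∂_2 − rank ∂_3 = (12 − 12) − 0 = 0, and there is no ∂_3, so H_2 ≅ 0.

(K is a triangulation of the real projective plane RP^2.)

H_0 = Z,  H_1 = Z_2,  H_2 = 0.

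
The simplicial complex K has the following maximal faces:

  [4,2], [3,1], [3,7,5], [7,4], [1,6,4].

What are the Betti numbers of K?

b_0 = 1, b_1 = 1, b_2 = 0.

K has 7 vertices, 9 edges, 2 triangles.
rank ∂_0 = 0, rank ∂_1 = 6 ⇒ b_0 = 7 − 0 − 6 = 1; all invariant factors of ∂_1 are 1 so no torsion. So H_0 = Z.
rank ∂_1 = 6, rank ∂_2 = 2 ⇒ b_1 = 9 − 6 − 2 = 1; all invariant factors of ∂_2 are 1 so no torsion. So H_1 = Z.
rank ∂_2 = 2, rank ∂_3 = 0 ⇒ b_2 = 2 − 2 − 0 = 0. So H_2 = 0.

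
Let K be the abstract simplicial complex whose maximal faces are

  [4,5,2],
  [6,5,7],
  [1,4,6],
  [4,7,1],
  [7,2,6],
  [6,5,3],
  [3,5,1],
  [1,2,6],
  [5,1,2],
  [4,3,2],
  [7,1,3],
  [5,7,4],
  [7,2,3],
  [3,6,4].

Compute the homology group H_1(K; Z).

H_1 ≅ Z^2.

K has 7 vertices, 21 edges, 14 triangles.
rank ∂_1 = 6, rank ∂_2 = 13 ⇒ b_1 = 21 − 6 − 13 = 2; all invariant factors of ∂_2 are 1 so no torsion. So H_1 = Z^2.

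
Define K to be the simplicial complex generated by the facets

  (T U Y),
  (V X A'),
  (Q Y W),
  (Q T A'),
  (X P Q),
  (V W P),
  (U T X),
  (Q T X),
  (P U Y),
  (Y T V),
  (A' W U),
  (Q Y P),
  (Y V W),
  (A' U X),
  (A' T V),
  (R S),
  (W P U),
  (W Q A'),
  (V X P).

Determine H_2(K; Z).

Take the total order P < Q < R < S < T < U < V < W < X < Y < A' on the vertex set. Then K (dimension 2) consists of the simplices:

  0-simplices (11): [P], [Q], [R], [S], [T], [U], [V], [W], [X], [Y], [A']
  1-simplices (28): (28 of them)
  2-simplices (18): (18 of them)

giving chain groups C_0 ≅ Z^11, C_1 ≅ Z^28, C_2 ≅ Z^18.

Boundary ∂_1: C_1 → C_0 sends each edge [p,q] (with p < q) to q − p.
As a 11×28 matrix over Z this has rank 9, with invariant factors (1,1,1,1,1,1,1,1,1).

Boundary ∂_2: C_2 → C_1 acts by ∂[p,q,r] = [q,r] − [p,r] + [p,q]. For instance
  ∂[T,U,Y] = [U,Y] − [T,Y] + [T,U],
  ∂[P,Q,X] = [Q,X] − [P,X] + [P,Q].
The 28×18 boundary matrix has rank 18 and Smith normal form diag(1,1,1,1,1,1,1,1,1,1,1,1,1,1,1,1,1,2).

Now H_k = ker ∂_k / im ∂_{k+1}, so:

  H_2: rank ker ∂_2 − rank ∂_3 = (18 − 18) − 0 = 0, and there is no ∂_3, so H_2 ≅ 0.

H_2 ≅ 0.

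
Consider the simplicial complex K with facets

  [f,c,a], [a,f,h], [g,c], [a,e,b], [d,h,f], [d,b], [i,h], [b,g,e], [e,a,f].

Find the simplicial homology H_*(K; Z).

H_0 = Z,  H_1 = Z^2,  H_2 = 0.

Fix the vertex order a < b < c < d < e < f < g < h < i and write every simplex with vertices in increasing order. Then dim K = 2 and the simplices of K are:

  0-simplices (9): a, b, c, d, e, f, g, h, i
  1-simplices (16): ab, ac, ae, af, ah, bd, be, bg, cf, cg, df, dh, ef, eg, fh, hi
  2-simplices (6): abe, acf, aef, afh, beg, dfh

Hence C_0 ≅ Z^9, C_1 ≅ Z^16, C_2 ≅ Z^6.

The boundary map ∂_1: C_1 → C_0 is given by ∂[p,q] = [q] − [p]. For instance
  ∂bd = d − b.
As a 9×16 matrix over Z this has rank 8, with invariant factors (1,1,1,1,1,1,1,1).

Boundary ∂_2: C_2 → C_1 acts by ∂[p,q,r] = [q,r] − [p,r] + [p,q]. For instance
  ∂afh = fh − ah + af,
  ∂beg = eg − bg + be.
This gives a 16×6 integer matrix of rank 6; reducing to Smith normal form yields diagonal entries (1,1,1,1,1,1).

Computing H_k = (kernel of ∂_k) / (image of ∂_{k+1}):

  H_0: rank C_0 − rank ∂_1 = 9 − 8 = 1, and the invariant factors of ∂_1 are all 1, so H_0 = Z.
  H_1: rank ker ∂_1 − rank ∂_2 = (16 − 8) − 6 = 2, and the invariant factors of ∂_2 are all 1, so H_1 = Z^2.
  H_2: rank ker ∂_2 − rank ∂_3 = (6 − 6) − 0 = 0, and there is no ∂_3, so H_2 = 0.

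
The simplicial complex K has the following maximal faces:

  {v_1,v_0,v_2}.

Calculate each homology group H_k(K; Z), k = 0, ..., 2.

Take the total order v_0 < v_1 < v_2 on the vertex set. Then K (dimension 2) consists of the simplices:

  0-simplices (3): [v_0], [v_1], [v_2]
  1-simplices (3): [v_0,v_1], [v_0,v_2], [v_1,v_2]
  2-simplices (1): [v_0,v_1,v_2]

Hence C_0 ≅ Z^3, C_1 ≅ Z^3, C_2 ≅ Z^1.

The boundary map ∂_1: C_1 → C_0 maps an edge to its endpoints' difference, ∂[p,q] = q − p. For instance
  ∂[v_0,v_2] = [v_2] − [v_0].
This gives a 3×3 integer matrix of rank 2; reducing to Smith normal form yields diagonal entries (1,1).

Boundary ∂_2: C_2 → C_1 acts by ∂[p,q,r] = [q,r] − [p,r] + [p,q]. For instance
  ∂[v_0,v_1,v_2] = [v_1,v_2] − [v_0,v_2] + [v_0,v_1].
This gives a 3×1 integer matrix of rank 1; reducing to Smith normal form yields diagonal entries (1).

Now H_k = ker ∂_k / im ∂_{k+1}, so:

  H_0: rank C_0 − rank ∂_1 = 3 − 2 = 1, and the invariant factors of ∂_1 are all 1, so H_0 = Z.
  H_1: rank ker ∂_1 − rank ∂_2 = (3 − 2) − 1 = 0, and the invariant factors of ∂_2 are all 1, so H_1 = 0.
  H_2: rank ker ∂_2 − rank ∂_3 = (1 − 1) − 0 = 0, and there is no ∂_3, so H_2 = 0.

(K is a triangulation of the 2-simplex.)

H_0 = Z,  H_1 = 0,  H_2 = 0.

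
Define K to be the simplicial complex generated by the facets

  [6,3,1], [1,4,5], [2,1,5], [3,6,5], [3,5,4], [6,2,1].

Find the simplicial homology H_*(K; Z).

Order the vertices as 1 < 2 < 3 < 4 < 5 < 6. Listing each simplex with vertices in this order, K has dimension 2 with simplices:

  0-simplices (6): [1], [2], [3], [4], [5], [6]
  1-simplices (12): [1,2], [1,3], [1,4], [1,5], [1,6], [2,5], [2,6], [3,4], [3,5], [3,6], [4,5], [5,6]
  2-simplices (6): [1,2,5], [1,2,6], [1,3,6], [1,4,5], [3,4,5], [3,5,6]

giving chain groups C_0 ≅ Z^6, C_1 ≅ Z^12, C_2 ≅ Z^6.

The boundary map ∂_1: C_1 → C_0 is given by ∂[p,q] = [q] − [p].
As a 6×12 matrix over Z this has rank 5, with invariant factors (1,1,1,1,1).

Boundary ∂_2: C_2 → C_1 sends each 2-simplex [p,q,r] to [q,r] − [p,r] + [p,q]. For instance
  ∂[1,3,6] = [3,6] − [1,6] + [1,3],
  ∂[1,2,5] = [2,5] − [1,5] + [1,2].
The 12×6 boundary matrix has rank 6 and Smith normal form diag(1,1,1,1,1,1).

Reading off H_k = ker ∂_k / im ∂_{k+1}:

  H_0: rank C_0 − rank ∂_1 = 6 − 5 = 1, and the invariant factors of ∂_1 are all 1, so H_0 ≅ Z.
  H_1: rank ker ∂_1 − rank ∂_2 = (12 − 5) − 6 = 1, and the invariant factors of ∂_2 are all 1, so H_1 ≅ Z.
  H_2: rank ker ∂_2 − rank ∂_3 = (6 − 6) − 0 = 0, and there is no ∂_3, so H_2 ≅ 0.

As a check, the Euler characteristic is 6 − 12 + 6 = 0, which agrees with 1 − 1 + 0 = 0.
(K is a triangulation of the cylinder S^1 x I.)

H_0 ≅ Z,  H_1 ≅ Z,  H_2 = 0.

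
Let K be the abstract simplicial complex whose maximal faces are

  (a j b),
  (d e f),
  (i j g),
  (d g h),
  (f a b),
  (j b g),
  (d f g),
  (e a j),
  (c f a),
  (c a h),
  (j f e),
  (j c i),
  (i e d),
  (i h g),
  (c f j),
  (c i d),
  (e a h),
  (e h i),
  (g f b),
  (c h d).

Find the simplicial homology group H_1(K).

Order the vertices as a < b < c < d < e < f < g < h < i < j. Listing each simplex with vertices in this order, K has dimension 2 with simplices:

  0-simplices (10): a, b, c, d, e, f, g, h, i, j
  1-simplices (30): ab, ac, ae, af, ah, aj, bf, bg, bj, cd, cf, ch, ci, cj, de, df, dg, dh, di, ef, eh, ei, ej, fg, fj, gh, gi, gj, hi, ij
  2-simplices (20): abf, abj, acf, ach, aeh, aej, bfg, bgj, cdh, cdi, cfj, cij, def, dei, dfg, dgh, efj, ehi, ghi, gij

so the chain groups are C_0 ≅ Z^10, C_1 ≅ Z^30, C_2 ≅ Z^20.

The boundary map ∂_1: C_1 → C_0 sends each edge [p,q] (with p < q) to q − p. For instance
  ∂di = i − d.
The 10×30 boundary matrix has rank 9 and Smith normal form diag(1,1,1,1,1,1,1,1,1).

Boundary ∂_2: C_2 → C_1 sends each 2-simplex [p,q,r] to [q,r] − [p,r] + [p,q]. For instance
  ∂bfg = fg − bg + bf,
  ∂ach = ch − ah + ac.
This gives a 30×20 integer matrix of rank 20; reducing to Smith normal form yields diagonal entries (1,1,1,1,1,1,1,1,1,1,1,1,1,1,1,1,1,1,1,2).

From H_k ≅ ker(∂_k) / im(∂_{k+1}) we obtain:

  H_1: rank ker ∂_1 − rank ∂_2 = (30 − 9) − 20 = 1, and ∂_2 has invariant factor 2 > 1, so H_1 ≅ Z × Z/2.

H_1 = Z × Z/2.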